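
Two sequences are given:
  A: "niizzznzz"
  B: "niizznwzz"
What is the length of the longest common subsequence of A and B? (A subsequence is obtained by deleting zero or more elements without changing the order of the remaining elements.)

A longest common subsequence is niizznzz (length 8); the LCS DP confirms no longer common subsequence exists.

8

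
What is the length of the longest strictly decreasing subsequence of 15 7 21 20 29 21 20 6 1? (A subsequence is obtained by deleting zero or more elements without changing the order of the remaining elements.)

Let dp[i] be the longest decreasing subsequence ending at position i. Then dp = [1, 2, 1, 2, 1, 2, 3, 4, 5].
The maximum is 5; one witness is 29, 21, 20, 6, 1 at positions 5,6,7,8,9.

5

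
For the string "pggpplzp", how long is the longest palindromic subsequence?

One longest palindromic subsequence is pppp (positions 1,4,5,8); it reads the same forward and backward, and the interval DP gives dp[1][8] = 4.

4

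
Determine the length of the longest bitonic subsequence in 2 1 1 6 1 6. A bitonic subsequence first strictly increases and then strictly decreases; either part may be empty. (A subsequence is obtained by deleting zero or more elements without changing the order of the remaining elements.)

One longest bitonic subsequence is 2, 6, 1 (positions 1,4,5): it rises to 6 then falls. Length 3 is optimal.

3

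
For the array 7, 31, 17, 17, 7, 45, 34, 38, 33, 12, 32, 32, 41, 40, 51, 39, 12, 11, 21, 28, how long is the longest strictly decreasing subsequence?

Let dp[i] be the longest decreasing subsequence ending at position i. Then dp = [1, 1, 2, 2, 3, 1, 2, 2, 3, 4, 4, 4, 2, 3, 1, 4, 5, 6, 5, 5].
The maximum is 6; one witness is 45, 34, 33, 32, 12, 11 at positions 6,7,9,11,17,18.

6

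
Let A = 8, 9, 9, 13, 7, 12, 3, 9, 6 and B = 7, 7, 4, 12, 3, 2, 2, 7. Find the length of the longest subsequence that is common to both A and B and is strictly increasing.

For each value that appears in both, track the longest common increasing run ending there.
The best achievable length is 2; one witness is 7, 12 (A-positions 5,6, B-positions 1,4).

2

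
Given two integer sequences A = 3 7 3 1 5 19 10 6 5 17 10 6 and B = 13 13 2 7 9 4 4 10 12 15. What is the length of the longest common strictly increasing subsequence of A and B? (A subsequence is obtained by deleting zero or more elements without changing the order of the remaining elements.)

A longest common strictly increasing subsequence is 7, 10 (length 2); it appears in order in both A and B, and no longer such subsequence exists.

2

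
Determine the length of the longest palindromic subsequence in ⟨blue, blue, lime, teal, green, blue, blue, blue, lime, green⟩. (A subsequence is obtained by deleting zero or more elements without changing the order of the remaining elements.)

5

One longest palindromic subsequence is green blue blue blue green (positions 5,6,7,8,10); it reads the same forward and backward, and the interval DP gives dp[1][10] = 5.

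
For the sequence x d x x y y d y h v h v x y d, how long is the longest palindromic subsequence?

7

Using dp[i][j] = 2 + dp[i+1][j−1] if the ends match, else max(dp[i+1][j], dp[i][j−1]):
dp[1][15] = 7. A witness is dyvhvyd at positions 2,5,10,11,12,14,15.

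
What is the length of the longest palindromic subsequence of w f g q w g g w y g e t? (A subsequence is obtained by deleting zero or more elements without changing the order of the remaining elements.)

One longest palindromic subsequence is gwggwg (positions 3,5,6,7,8,10); it reads the same forward and backward, and the interval DP gives dp[1][12] = 6.

6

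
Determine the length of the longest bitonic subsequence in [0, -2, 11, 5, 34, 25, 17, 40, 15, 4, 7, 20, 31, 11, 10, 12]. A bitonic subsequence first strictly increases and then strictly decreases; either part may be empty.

8

Let inc[i] be the LIS ending at i and dec[i] the longest strictly decreasing subsequence starting at i. inc = [1, 1, 2, 2, 3, 3, 3, 4, 3, 2, 3, 4, 5, 4, 4, 5], dec = [2, 1, 3, 2, 6, 5, 4, 4, 3, 1, 1, 3, 3, 2, 1, 1].
max_i inc[i]+dec[i]−1 = 8, with one witness 0, 11, 34, 25, 17, 15, 11, 10.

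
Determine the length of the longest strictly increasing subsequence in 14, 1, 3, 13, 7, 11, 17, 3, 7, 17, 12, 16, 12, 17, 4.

One longest increasing subsequence is 1, 3, 7, 11, 12, 16, 17 (positions 2,3,5,6,11,12,14), of length 7; no longer one exists.

7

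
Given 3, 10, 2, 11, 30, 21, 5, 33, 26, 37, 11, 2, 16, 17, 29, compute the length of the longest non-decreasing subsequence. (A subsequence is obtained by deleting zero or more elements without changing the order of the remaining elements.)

Scanning left to right, the best length ending at each element is: 3→1, 10→2, 2→1, 11→3, 30→4, 21→4, 5→2, 33→5, 26→5, 37→6, 11→4, 2→2, 16→5, 17→6, 29→7.
So the longest non-decreasing subsequence has length 7, e.g. 3, 10, 11, 11, 16, 17, 29.

7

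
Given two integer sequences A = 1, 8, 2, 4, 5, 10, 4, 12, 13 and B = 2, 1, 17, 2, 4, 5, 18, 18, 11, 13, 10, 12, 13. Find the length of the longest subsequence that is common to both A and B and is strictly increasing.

7

For each value that appears in both, track the longest common increasing run ending there.
The best achievable length is 7; one witness is 1, 2, 4, 5, 10, 12, 13 (A-positions 1,3,4,5,6,8,9, B-positions 2,4,5,6,11,12,13).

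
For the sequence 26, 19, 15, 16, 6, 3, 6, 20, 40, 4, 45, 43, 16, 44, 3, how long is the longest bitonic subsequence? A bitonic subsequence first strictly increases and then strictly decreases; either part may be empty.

8

Let inc[i] be the LIS ending at i and dec[i] the longest strictly decreasing subsequence starting at i. inc = [1, 1, 1, 2, 1, 1, 2, 3, 4, 2, 5, 5, 3, 6, 1], dec = [6, 5, 4, 4, 3, 1, 3, 3, 3, 2, 4, 3, 2, 2, 1].
max_i inc[i]+dec[i]−1 = 8, with one witness 15, 16, 20, 40, 45, 43, 16, 3.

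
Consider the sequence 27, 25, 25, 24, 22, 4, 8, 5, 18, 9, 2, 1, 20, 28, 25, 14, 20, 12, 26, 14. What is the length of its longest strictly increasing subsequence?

6

Scanning left to right, the best length ending at each element is: 27→1, 25→1, 25→1, 24→1, 22→1, 4→1, 8→2, 5→2, 18→3, 9→3, 2→1, 1→1, 20→4, 28→5, 25→5, 14→4, 20→5, 12→4, 26→6, 14→5.
So the longest increasing subsequence has length 6, e.g. 4, 8, 18, 20, 25, 26.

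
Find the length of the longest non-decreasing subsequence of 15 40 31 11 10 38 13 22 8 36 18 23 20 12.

Scanning left to right, the best length ending at each element is: 15→1, 40→2, 31→2, 11→1, 10→1, 38→3, 13→2, 22→3, 8→1, 36→4, 18→3, 23→4, 20→4, 12→2.
So the longest non-decreasing subsequence has length 4, e.g. 11, 13, 22, 36.

4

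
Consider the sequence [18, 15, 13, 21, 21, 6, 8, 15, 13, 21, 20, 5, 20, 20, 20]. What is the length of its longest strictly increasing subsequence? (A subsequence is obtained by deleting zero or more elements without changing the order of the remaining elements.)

One longest increasing subsequence is 6, 8, 15, 21 (positions 6,7,8,10), of length 4; no longer one exists.

4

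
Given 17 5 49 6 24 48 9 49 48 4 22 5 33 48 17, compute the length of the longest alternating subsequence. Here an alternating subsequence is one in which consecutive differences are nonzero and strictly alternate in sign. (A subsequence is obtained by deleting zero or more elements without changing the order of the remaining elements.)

A longest alternating subsequence is 17, 5, 49, 6, 24, 9, 49, 4, 22, 5, 33, 17 (positions 1,2,3,4,5,7,8,10,11,12,13,15); its 11 consecutive differences strictly alternate in sign, and length 12 is optimal.

12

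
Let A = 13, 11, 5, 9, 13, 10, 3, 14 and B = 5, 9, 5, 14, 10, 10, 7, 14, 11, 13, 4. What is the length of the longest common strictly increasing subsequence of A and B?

4

A longest common strictly increasing subsequence is 5, 9, 10, 14 (length 4); it appears in order in both A and B, and no longer such subsequence exists.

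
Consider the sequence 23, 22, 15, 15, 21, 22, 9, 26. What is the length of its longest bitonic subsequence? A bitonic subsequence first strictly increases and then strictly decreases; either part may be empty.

Let inc[i] be the LIS ending at i and dec[i] the longest strictly decreasing subsequence starting at i. inc = [1, 1, 1, 1, 2, 3, 1, 4], dec = [4, 3, 2, 2, 2, 2, 1, 1].
max_i inc[i]+dec[i]−1 = 4, with one witness 23, 22, 21, 9.

4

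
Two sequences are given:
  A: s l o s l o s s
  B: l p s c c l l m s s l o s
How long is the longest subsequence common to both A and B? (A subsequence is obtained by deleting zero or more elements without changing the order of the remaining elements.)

A longest common subsequence is slslos (length 6); the LCS DP confirms no longer common subsequence exists.

6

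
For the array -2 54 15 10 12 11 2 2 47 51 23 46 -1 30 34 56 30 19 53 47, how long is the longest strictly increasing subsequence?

Scanning left to right, the best length ending at each element is: -2→1, 54→2, 15→2, 10→2, 12→3, 11→3, 2→2, 2→2, 47→4, 51→5, 23→4, 46→5, -1→2, 30→5, 34→6, 56→7, 30→5, 19→4, 53→7, 47→7.
So the longest increasing subsequence has length 7, e.g. -2, 10, 12, 23, 30, 34, 56.

7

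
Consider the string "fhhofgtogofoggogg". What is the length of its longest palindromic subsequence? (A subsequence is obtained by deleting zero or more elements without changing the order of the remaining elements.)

9

One longest palindromic subsequence is gogofogog (positions 6,8,9,10,11,12,14,15,17); it reads the same forward and backward, and the interval DP gives dp[1][17] = 9.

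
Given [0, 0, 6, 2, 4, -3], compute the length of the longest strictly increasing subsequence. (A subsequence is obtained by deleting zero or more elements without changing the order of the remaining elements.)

3

Let dp[i] be the longest increasing subsequence ending at position i. Then dp = [1, 1, 2, 2, 3, 1].
The maximum is 3; one witness is 0, 2, 4 at positions 1,4,5.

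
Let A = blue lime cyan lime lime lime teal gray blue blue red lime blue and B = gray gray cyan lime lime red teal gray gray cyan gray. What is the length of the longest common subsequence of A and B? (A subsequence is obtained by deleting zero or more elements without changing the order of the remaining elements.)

A longest common subsequence is cyan, lime, lime, teal, gray (length 5); the LCS DP confirms no longer common subsequence exists.

5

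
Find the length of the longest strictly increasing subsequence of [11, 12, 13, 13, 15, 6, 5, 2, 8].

4

One longest increasing subsequence is 11, 12, 13, 15 (positions 1,2,3,5), of length 4; no longer one exists.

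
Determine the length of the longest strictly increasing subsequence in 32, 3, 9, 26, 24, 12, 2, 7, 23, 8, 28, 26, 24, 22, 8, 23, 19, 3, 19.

5

Let dp[i] be the longest increasing subsequence ending at position i. Then dp = [1, 1, 2, 3, 3, 3, 1, 2, 4, 3, 5, 5, 5, 4, 3, 5, 4, 2, 4].
The maximum is 5; one witness is 3, 9, 12, 23, 28 at positions 2,3,6,9,11.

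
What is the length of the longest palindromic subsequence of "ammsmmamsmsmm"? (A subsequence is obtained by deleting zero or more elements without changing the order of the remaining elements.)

Using dp[i][j] = 2 + dp[i+1][j−1] if the ends match, else max(dp[i+1][j], dp[i][j−1]):
dp[1][13] = 11. A witness is mmsmmammsmm at positions 2,3,4,5,6,7,8,10,11,12,13.

11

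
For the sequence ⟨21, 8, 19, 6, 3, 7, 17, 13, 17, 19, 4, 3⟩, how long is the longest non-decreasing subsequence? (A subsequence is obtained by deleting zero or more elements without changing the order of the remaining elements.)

5

Scanning left to right, the best length ending at each element is: 21→1, 8→1, 19→2, 6→1, 3→1, 7→2, 17→3, 13→3, 17→4, 19→5, 4→2, 3→2.
So the longest non-decreasing subsequence has length 5, e.g. 6, 7, 17, 17, 19.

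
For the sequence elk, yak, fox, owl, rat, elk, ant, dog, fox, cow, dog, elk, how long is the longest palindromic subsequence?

One longest palindromic subsequence is elk dog cow dog elk (positions 1,8,10,11,12); it reads the same forward and backward, and the interval DP gives dp[1][12] = 5.

5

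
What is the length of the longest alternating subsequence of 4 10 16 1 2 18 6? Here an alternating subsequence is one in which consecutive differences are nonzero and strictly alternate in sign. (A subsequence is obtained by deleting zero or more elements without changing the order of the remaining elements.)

5

Track the best alternating length ending on an up-step vs a down-step at each position: up/down = 1/1, 2/1, 2/1, 1/3, 4/3, 4/1, 4/5.
The maximum over both is 5; one such subsequence is 4, 10, 1, 18, 6.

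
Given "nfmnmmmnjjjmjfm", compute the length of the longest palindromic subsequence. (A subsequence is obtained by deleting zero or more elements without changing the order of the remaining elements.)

One longest palindromic subsequence is fmnmmmnmf (positions 2,3,4,5,6,7,8,12,14); it reads the same forward and backward, and the interval DP gives dp[1][15] = 9.

9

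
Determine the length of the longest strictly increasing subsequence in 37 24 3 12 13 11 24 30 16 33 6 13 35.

Let dp[i] be the longest increasing subsequence ending at position i. Then dp = [1, 1, 1, 2, 3, 2, 4, 5, 4, 6, 2, 3, 7].
The maximum is 7; one witness is 3, 12, 13, 24, 30, 33, 35 at positions 3,4,5,7,8,10,13.

7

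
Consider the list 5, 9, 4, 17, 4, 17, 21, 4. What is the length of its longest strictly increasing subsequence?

Let dp[i] be the longest increasing subsequence ending at position i. Then dp = [1, 2, 1, 3, 1, 3, 4, 1].
The maximum is 4; one witness is 5, 9, 17, 21 at positions 1,2,4,7.

4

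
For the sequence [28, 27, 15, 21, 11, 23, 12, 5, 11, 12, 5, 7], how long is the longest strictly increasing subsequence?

3

One longest increasing subsequence is 15, 21, 23 (positions 3,4,6), of length 3; no longer one exists.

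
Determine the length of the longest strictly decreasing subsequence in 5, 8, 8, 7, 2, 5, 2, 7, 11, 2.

4

One longest decreasing subsequence is 8, 7, 5, 2 (positions 2,4,6,7), of length 4; no longer one exists.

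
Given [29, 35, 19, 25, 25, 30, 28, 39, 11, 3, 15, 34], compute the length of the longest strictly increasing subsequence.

Scanning left to right, the best length ending at each element is: 29→1, 35→2, 19→1, 25→2, 25→2, 30→3, 28→3, 39→4, 11→1, 3→1, 15→2, 34→4.
So the longest increasing subsequence has length 4, e.g. 19, 25, 30, 39.

4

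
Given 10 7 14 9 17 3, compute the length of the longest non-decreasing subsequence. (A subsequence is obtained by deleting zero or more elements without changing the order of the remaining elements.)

Let dp[i] be the longest non-decreasing subsequence ending at position i. Then dp = [1, 1, 2, 2, 3, 1].
The maximum is 3; one witness is 10, 14, 17 at positions 1,3,5.

3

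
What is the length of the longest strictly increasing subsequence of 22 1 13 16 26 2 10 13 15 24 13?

Let dp[i] be the longest increasing subsequence ending at position i. Then dp = [1, 1, 2, 3, 4, 2, 3, 4, 5, 6, 4].
The maximum is 6; one witness is 1, 2, 10, 13, 15, 24 at positions 2,6,7,8,9,10.

6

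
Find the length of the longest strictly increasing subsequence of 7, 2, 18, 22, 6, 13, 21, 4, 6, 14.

4

Let dp[i] be the longest increasing subsequence ending at position i. Then dp = [1, 1, 2, 3, 2, 3, 4, 2, 3, 4].
The maximum is 4; one witness is 2, 6, 13, 21 at positions 2,5,6,7.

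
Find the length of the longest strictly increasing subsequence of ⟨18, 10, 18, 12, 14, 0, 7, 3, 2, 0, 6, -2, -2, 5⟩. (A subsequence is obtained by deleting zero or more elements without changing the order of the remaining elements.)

Scanning left to right, the best length ending at each element is: 18→1, 10→1, 18→2, 12→2, 14→3, 0→1, 7→2, 3→2, 2→2, 0→1, 6→3, -2→1, -2→1, 5→3.
So the longest increasing subsequence has length 3, e.g. 10, 12, 14.

3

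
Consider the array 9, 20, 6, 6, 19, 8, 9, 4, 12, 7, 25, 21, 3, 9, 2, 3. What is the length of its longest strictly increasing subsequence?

5

One longest increasing subsequence is 6, 8, 9, 12, 25 (positions 3,6,7,9,11), of length 5; no longer one exists.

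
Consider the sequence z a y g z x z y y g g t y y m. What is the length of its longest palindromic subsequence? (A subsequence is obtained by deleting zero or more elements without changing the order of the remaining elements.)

Using dp[i][j] = 2 + dp[i+1][j−1] if the ends match, else max(dp[i+1][j], dp[i][j−1]):
dp[1][15] = 7. A witness is ygzxzgy at positions 3,4,5,6,7,11,14.

7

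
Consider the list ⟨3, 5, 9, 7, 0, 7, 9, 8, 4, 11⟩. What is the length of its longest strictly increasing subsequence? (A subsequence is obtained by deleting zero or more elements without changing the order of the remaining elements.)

Scanning left to right, the best length ending at each element is: 3→1, 5→2, 9→3, 7→3, 0→1, 7→3, 9→4, 8→4, 4→2, 11→5.
So the longest increasing subsequence has length 5, e.g. 3, 5, 7, 9, 11.

5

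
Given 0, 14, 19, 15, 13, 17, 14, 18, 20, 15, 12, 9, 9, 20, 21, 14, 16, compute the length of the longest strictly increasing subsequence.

Let dp[i] be the longest increasing subsequence ending at position i. Then dp = [1, 2, 3, 3, 2, 4, 3, 5, 6, 4, 2, 2, 2, 6, 7, 3, 5].
The maximum is 7; one witness is 0, 14, 15, 17, 18, 20, 21 at positions 1,2,4,6,8,9,15.

7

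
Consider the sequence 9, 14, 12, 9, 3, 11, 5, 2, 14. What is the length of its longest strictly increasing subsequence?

3

One longest increasing subsequence is 9, 12, 14 (positions 1,3,9), of length 3; no longer one exists.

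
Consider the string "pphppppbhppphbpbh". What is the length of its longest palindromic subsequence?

11

Using dp[i][j] = 2 + dp[i+1][j−1] if the ends match, else max(dp[i+1][j], dp[i][j−1]):
dp[1][17] = 11. A witness is hpbhppphbph at positions 3,7,8,9,10,11,12,13,14,15,17.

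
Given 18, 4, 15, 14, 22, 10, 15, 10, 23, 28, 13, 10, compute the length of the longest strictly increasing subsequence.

One longest increasing subsequence is 4, 15, 22, 23, 28 (positions 2,3,5,9,10), of length 5; no longer one exists.

5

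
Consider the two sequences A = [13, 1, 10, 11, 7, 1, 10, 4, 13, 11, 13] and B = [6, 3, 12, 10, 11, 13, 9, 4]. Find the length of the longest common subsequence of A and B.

3

A longest common subsequence is 10, 11, 4 (length 3); the LCS DP confirms no longer common subsequence exists.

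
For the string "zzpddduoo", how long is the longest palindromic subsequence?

3

Using dp[i][j] = 2 + dp[i+1][j−1] if the ends match, else max(dp[i+1][j], dp[i][j−1]):
dp[1][9] = 3. A witness is ddd at positions 4,5,6.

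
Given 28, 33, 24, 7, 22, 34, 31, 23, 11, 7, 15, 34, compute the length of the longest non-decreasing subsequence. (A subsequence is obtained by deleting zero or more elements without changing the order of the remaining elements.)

4

Scanning left to right, the best length ending at each element is: 28→1, 33→2, 24→1, 7→1, 22→2, 34→3, 31→3, 23→3, 11→2, 7→2, 15→3, 34→4.
So the longest non-decreasing subsequence has length 4, e.g. 28, 33, 34, 34.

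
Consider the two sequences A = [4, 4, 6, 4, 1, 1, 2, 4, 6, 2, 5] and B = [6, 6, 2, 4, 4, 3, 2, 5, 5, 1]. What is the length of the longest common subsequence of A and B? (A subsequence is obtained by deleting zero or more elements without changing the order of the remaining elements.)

Backtracking the LCS table gives one alignment: 6 (A3,B2) → 4 (A4,B4) → 4 (A8,B5) → 2 (A10,B7) → 5 (A11,B9).
So the longest common subsequence has length 5.

5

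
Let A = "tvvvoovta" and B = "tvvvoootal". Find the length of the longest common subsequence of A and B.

Backtracking the LCS table gives one alignment: t (A1,B1) → v (A2,B2) → v (A3,B3) → v (A4,B4) → o (A5,B6) → o (A6,B7) → t (A8,B8) → a (A9,B9).
So the longest common subsequence has length 8.

8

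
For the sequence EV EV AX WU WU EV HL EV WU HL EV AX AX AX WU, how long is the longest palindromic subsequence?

One longest palindromic subsequence is WU EV HL WU HL EV WU (positions 4,6,7,9,10,11,15); it reads the same forward and backward, and the interval DP gives dp[1][15] = 7.

7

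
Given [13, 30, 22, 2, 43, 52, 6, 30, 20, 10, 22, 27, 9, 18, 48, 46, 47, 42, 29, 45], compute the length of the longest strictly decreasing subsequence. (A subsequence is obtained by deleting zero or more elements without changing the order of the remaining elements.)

One longest decreasing subsequence is 30, 22, 20, 10, 9 (positions 2,3,9,10,13), of length 5; no longer one exists.

5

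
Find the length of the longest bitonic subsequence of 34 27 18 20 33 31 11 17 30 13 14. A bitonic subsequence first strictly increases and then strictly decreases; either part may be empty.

One longest bitonic subsequence is 18, 20, 33, 31, 30, 14 (positions 3,4,5,6,9,11): it rises to 33 then falls. Length 6 is optimal.

6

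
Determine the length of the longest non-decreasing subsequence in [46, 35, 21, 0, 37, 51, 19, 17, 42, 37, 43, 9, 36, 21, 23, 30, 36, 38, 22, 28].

7

One longest non-decreasing subsequence is 0, 19, 21, 23, 30, 36, 38 (positions 4,7,14,15,16,17,18), of length 7; no longer one exists.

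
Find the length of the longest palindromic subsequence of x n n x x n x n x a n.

8

One longest palindromic subsequence is xnnxxnnx (positions 1,2,3,4,5,6,8,9); it reads the same forward and backward, and the interval DP gives dp[1][11] = 8.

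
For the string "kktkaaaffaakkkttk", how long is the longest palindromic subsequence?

12

One longest palindromic subsequence is ktkaaffaaktk (positions 1,3,4,6,7,8,9,10,11,14,16,17); it reads the same forward and backward, and the interval DP gives dp[1][17] = 12.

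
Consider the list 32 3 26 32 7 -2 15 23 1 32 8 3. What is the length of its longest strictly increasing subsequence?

Let dp[i] be the longest increasing subsequence ending at position i. Then dp = [1, 1, 2, 3, 2, 1, 3, 4, 2, 5, 3, 3].
The maximum is 5; one witness is 3, 7, 15, 23, 32 at positions 2,5,7,8,10.

5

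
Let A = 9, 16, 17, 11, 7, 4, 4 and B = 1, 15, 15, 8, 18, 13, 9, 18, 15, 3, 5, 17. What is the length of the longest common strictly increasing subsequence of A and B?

2

For each value that appears in both, track the longest common increasing run ending there.
The best achievable length is 2; one witness is 9, 17 (A-positions 1,3, B-positions 7,12).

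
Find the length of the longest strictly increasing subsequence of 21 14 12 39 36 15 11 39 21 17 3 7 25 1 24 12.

4

One longest increasing subsequence is 14, 15, 21, 25 (positions 2,6,9,13), of length 4; no longer one exists.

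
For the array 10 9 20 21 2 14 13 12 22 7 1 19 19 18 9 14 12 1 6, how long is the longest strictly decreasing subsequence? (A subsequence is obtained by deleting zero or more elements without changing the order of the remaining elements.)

Let dp[i] be the longest decreasing subsequence ending at position i. Then dp = [1, 2, 1, 1, 3, 2, 3, 4, 1, 5, 6, 2, 2, 3, 5, 4, 5, 6, 6].
The maximum is 6; one witness is 20, 14, 13, 12, 7, 1 at positions 3,6,7,8,10,11.

6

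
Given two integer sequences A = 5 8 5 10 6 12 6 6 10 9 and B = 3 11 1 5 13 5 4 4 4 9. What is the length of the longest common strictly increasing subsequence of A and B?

2

A longest common strictly increasing subsequence is 5, 9 (length 2); it appears in order in both A and B, and no longer such subsequence exists.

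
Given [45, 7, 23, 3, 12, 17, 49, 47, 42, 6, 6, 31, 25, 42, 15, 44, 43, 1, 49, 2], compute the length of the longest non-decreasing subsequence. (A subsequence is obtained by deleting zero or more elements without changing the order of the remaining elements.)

Let dp[i] be the longest non-decreasing subsequence ending at position i. Then dp = [1, 1, 2, 1, 2, 3, 4, 4, 4, 2, 3, 4, 4, 5, 4, 6, 6, 1, 7, 2].
The maximum is 7; one witness is 7, 12, 17, 42, 42, 44, 49 at positions 2,5,6,9,14,16,19.

7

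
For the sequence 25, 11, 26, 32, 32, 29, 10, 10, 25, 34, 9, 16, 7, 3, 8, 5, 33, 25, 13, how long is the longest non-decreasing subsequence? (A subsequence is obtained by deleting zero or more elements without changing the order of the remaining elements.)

One longest non-decreasing subsequence is 25, 26, 32, 32, 34 (positions 1,3,4,5,10), of length 5; no longer one exists.

5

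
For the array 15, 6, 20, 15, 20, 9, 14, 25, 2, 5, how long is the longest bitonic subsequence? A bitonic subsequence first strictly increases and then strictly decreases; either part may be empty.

One longest bitonic subsequence is 15, 20, 15, 14, 5 (positions 1,3,4,7,10): it rises to 20 then falls. Length 5 is optimal.

5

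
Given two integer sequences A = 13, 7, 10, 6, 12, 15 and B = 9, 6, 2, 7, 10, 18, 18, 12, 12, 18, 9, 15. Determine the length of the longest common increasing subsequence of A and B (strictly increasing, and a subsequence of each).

A longest common strictly increasing subsequence is 7, 10, 12, 15 (length 4); it appears in order in both A and B, and no longer such subsequence exists.

4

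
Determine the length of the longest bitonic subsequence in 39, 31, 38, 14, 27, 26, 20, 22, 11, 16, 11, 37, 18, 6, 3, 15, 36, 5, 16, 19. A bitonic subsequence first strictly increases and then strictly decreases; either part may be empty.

9

One longest bitonic subsequence is 39, 38, 27, 26, 22, 16, 11, 6, 5 (positions 1,3,5,6,8,10,11,14,18): it rises to 39 then falls. Length 9 is optimal.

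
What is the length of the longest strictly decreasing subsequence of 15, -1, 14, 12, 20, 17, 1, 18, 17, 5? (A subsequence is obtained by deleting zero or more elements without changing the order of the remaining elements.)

4

Let dp[i] be the longest decreasing subsequence ending at position i. Then dp = [1, 2, 2, 3, 1, 2, 4, 2, 3, 4].
The maximum is 4; one witness is 15, 14, 12, 1 at positions 1,3,4,7.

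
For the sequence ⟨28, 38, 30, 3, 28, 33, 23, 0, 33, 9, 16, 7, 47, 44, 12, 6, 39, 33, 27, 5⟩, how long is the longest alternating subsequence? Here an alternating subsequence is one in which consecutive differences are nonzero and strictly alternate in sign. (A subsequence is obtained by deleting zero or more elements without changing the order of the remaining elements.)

A longest alternating subsequence is 28, 38, 3, 28, 23, 33, 9, 16, 7, 47, 12, 39, 33 (positions 1,2,4,5,7,9,10,11,12,13,15,17,18); its 12 consecutive differences strictly alternate in sign, and length 13 is optimal.

13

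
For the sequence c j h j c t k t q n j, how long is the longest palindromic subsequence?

5

Using dp[i][j] = 2 + dp[i+1][j−1] if the ends match, else max(dp[i+1][j], dp[i][j−1]):
dp[1][11] = 5. A witness is jtktj at positions 2,6,7,8,11.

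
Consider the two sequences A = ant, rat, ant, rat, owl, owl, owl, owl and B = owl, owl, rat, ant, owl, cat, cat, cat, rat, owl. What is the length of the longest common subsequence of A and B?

4

Backtracking the LCS table gives one alignment: rat (A2,B3) → ant (A3,B4) → rat (A4,B9) → owl (A8,B10).
So the longest common subsequence has length 4.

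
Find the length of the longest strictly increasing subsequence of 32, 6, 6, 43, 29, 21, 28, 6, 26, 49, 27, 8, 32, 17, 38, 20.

Let dp[i] be the longest increasing subsequence ending at position i. Then dp = [1, 1, 1, 2, 2, 2, 3, 1, 3, 4, 4, 2, 5, 3, 6, 4].
The maximum is 6; one witness is 6, 21, 26, 27, 32, 38 at positions 2,6,9,11,13,15.

6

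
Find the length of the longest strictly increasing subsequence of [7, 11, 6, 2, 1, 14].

One longest increasing subsequence is 7, 11, 14 (positions 1,2,6), of length 3; no longer one exists.

3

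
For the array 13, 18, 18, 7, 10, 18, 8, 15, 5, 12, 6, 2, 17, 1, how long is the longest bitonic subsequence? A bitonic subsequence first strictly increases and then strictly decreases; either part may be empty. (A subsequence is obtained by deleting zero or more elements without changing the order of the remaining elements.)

8

Let inc[i] be the LIS ending at i and dec[i] the longest strictly decreasing subsequence starting at i. inc = [1, 2, 2, 1, 2, 3, 2, 3, 1, 3, 2, 1, 4, 1], dec = [6, 6, 6, 4, 5, 6, 4, 5, 3, 4, 3, 2, 2, 1].
max_i inc[i]+dec[i]−1 = 8, with one witness 7, 10, 18, 15, 12, 6, 2, 1.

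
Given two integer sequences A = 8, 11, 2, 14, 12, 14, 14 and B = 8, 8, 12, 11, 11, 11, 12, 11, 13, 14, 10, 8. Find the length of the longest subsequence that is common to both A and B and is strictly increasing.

A longest common strictly increasing subsequence is 8, 11, 12, 14 (length 4); it appears in order in both A and B, and no longer such subsequence exists.

4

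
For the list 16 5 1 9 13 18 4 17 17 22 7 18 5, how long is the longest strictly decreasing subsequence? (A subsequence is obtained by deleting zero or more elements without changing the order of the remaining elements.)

Scanning left to right, the best length ending at each element is: 16→1, 5→2, 1→3, 9→2, 13→2, 18→1, 4→3, 17→2, 17→2, 22→1, 7→3, 18→2, 5→4.
So the longest decreasing subsequence has length 4, e.g. 16, 9, 7, 5.

4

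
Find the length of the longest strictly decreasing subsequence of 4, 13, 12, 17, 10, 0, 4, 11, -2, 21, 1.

5

Let dp[i] be the longest decreasing subsequence ending at position i. Then dp = [1, 1, 2, 1, 3, 4, 4, 3, 5, 1, 5].
The maximum is 5; one witness is 13, 12, 10, 0, -2 at positions 2,3,5,6,9.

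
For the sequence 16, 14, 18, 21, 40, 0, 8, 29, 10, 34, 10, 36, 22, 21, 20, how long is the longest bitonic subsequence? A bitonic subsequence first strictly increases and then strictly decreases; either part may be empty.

One longest bitonic subsequence is 16, 18, 21, 29, 34, 36, 22, 21, 20 (positions 1,3,4,8,10,12,13,14,15): it rises to 36 then falls. Length 9 is optimal.

9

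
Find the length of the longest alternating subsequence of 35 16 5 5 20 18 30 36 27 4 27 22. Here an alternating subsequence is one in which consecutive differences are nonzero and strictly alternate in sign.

8

Track the best alternating length ending on an up-step vs a down-step at each position: up/down = 1/1, 1/2, 1/2, 1/2, 3/2, 3/4, 5/2, 5/1, 5/6, 1/6, 7/6, 7/8.
The maximum over both is 8; one such subsequence is 35, 16, 20, 18, 30, 4, 27, 22.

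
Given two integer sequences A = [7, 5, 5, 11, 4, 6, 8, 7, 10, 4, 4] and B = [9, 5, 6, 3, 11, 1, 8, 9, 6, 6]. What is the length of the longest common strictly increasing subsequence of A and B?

For each value that appears in both, track the longest common increasing run ending there.
The best achievable length is 3; one witness is 5, 6, 8 (A-positions 2,6,7, B-positions 2,3,7).

3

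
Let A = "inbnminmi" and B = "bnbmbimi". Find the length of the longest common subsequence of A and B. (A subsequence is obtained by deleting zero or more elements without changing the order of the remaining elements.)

Backtracking the LCS table gives one alignment: n (A2,B2) → b (A3,B3) → m (A5,B4) → i (A6,B6) → m (A8,B7) → i (A9,B8).
So the longest common subsequence has length 6.

6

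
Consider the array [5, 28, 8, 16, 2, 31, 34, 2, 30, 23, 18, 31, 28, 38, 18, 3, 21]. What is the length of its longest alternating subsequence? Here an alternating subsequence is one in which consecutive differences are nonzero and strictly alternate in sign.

14

A longest alternating subsequence is 5, 28, 8, 16, 2, 31, 2, 30, 23, 31, 28, 38, 18, 21 (positions 1,2,3,4,5,6,8,9,10,12,13,14,15,17); its 13 consecutive differences strictly alternate in sign, and length 14 is optimal.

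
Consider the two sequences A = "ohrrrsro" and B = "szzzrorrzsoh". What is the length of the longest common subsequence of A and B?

5

Backtracking the LCS table gives one alignment: o (A1,B6) → r (A3,B7) → r (A4,B8) → s (A6,B10) → o (A8,B11).
So the longest common subsequence has length 5.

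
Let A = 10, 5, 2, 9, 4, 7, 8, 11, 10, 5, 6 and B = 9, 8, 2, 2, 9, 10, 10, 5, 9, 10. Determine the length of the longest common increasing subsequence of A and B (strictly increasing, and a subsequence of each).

3

For each value that appears in both, track the longest common increasing run ending there.
The best achievable length is 3; one witness is 2, 9, 10 (A-positions 3,4,9, B-positions 3,5,6).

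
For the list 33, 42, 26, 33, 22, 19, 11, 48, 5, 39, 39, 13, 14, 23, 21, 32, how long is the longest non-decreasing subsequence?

One longest non-decreasing subsequence is 11, 13, 14, 23, 32 (positions 7,12,13,14,16), of length 5; no longer one exists.

5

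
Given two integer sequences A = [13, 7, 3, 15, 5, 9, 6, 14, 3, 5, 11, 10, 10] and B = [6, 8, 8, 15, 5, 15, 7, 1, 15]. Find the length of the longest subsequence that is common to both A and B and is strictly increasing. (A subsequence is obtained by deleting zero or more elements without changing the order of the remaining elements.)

For each value that appears in both, track the longest common increasing run ending there.
The best achievable length is 2; one witness is 7, 15 (A-positions 2,4, B-positions 7,9).

2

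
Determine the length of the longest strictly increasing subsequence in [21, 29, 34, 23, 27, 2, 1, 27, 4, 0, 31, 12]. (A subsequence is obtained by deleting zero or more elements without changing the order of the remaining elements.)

4

One longest increasing subsequence is 21, 23, 27, 31 (positions 1,4,5,11), of length 4; no longer one exists.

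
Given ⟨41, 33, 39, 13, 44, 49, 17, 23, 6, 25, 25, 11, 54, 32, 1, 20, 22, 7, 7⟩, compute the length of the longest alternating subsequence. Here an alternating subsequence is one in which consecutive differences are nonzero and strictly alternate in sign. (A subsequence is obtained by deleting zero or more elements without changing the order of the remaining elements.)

Track the best alternating length ending on an up-step vs a down-step at each position: up/down = 1/1, 1/2, 3/2, 1/4, 5/1, 5/1, 5/6, 7/6, 1/8, 9/6, 9/6, 9/10, 11/1, 11/12, 1/12, 13/12, 13/12, 13/14, 13/14.
The maximum over both is 14; one such subsequence is 41, 33, 39, 13, 44, 17, 23, 6, 25, 11, 54, 1, 20, 7.

14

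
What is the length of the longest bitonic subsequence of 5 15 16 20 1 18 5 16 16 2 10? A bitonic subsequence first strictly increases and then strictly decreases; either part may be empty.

One longest bitonic subsequence is 5, 15, 16, 20, 18, 16, 10 (positions 1,2,3,4,6,9,11): it rises to 20 then falls. Length 7 is optimal.

7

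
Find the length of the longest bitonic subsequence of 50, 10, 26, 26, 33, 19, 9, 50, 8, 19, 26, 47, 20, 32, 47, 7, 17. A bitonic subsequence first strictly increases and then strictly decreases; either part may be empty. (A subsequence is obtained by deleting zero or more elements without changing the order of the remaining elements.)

One longest bitonic subsequence is 10, 26, 33, 19, 9, 8, 7 (positions 2,3,5,6,7,9,16): it rises to 33 then falls. Length 7 is optimal.

7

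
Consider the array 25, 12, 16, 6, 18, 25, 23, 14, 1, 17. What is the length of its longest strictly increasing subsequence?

4

Scanning left to right, the best length ending at each element is: 25→1, 12→1, 16→2, 6→1, 18→3, 25→4, 23→4, 14→2, 1→1, 17→3.
So the longest increasing subsequence has length 4, e.g. 12, 16, 18, 25.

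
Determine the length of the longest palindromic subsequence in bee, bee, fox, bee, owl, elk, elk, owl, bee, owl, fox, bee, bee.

Using dp[i][j] = 2 + dp[i+1][j−1] if the ends match, else max(dp[i+1][j], dp[i][j−1]):
dp[1][13] = 12. A witness is bee bee fox bee owl elk elk owl bee fox bee bee at positions 1,2,3,4,5,6,7,8,9,11,12,13.

12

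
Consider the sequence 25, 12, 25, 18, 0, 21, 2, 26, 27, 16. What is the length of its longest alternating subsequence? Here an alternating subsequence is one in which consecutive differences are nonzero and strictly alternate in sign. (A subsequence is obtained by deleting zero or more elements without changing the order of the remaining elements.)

8

Track the best alternating length ending on an up-step vs a down-step at each position: up/down = 1/1, 1/2, 3/1, 3/4, 1/4, 5/4, 5/6, 7/1, 7/1, 7/8.
The maximum over both is 8; one such subsequence is 25, 12, 25, 18, 21, 2, 26, 16.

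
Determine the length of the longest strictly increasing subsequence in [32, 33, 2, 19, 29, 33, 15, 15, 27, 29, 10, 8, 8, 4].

4

Let dp[i] be the longest increasing subsequence ending at position i. Then dp = [1, 2, 1, 2, 3, 4, 2, 2, 3, 4, 2, 2, 2, 2].
The maximum is 4; one witness is 2, 19, 29, 33 at positions 3,4,5,6.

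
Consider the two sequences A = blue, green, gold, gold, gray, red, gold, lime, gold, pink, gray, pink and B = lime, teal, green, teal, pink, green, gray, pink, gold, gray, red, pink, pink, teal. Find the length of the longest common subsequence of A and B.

6

Backtracking the LCS table gives one alignment: green (A2,B6) → gold (A4,B9) → gray (A5,B10) → red (A6,B11) → pink (A10,B12) → pink (A12,B13).
So the longest common subsequence has length 6.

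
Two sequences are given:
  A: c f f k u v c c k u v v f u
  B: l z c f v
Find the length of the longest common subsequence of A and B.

3

A longest common subsequence is cfv (length 3); the LCS DP confirms no longer common subsequence exists.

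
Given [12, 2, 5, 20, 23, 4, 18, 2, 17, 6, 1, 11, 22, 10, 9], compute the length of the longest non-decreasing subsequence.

Let dp[i] be the longest non-decreasing subsequence ending at position i. Then dp = [1, 1, 2, 3, 4, 2, 3, 2, 3, 3, 1, 4, 5, 4, 4].
The maximum is 5; one witness is 2, 5, 6, 11, 22 at positions 2,3,10,12,13.

5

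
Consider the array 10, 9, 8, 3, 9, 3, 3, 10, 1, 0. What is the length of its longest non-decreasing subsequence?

Let dp[i] be the longest non-decreasing subsequence ending at position i. Then dp = [1, 1, 1, 1, 2, 2, 3, 4, 1, 1].
The maximum is 4; one witness is 3, 3, 3, 10 at positions 4,6,7,8.

4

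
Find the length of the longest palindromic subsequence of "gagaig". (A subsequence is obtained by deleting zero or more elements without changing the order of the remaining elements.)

5

Using dp[i][j] = 2 + dp[i+1][j−1] if the ends match, else max(dp[i+1][j], dp[i][j−1]):
dp[1][6] = 5. A witness is gagag at positions 1,2,3,4,6.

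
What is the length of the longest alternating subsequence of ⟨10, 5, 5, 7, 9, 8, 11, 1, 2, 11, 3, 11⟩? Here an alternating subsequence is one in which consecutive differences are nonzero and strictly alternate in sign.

9

A longest alternating subsequence is 10, 5, 9, 8, 11, 1, 11, 3, 11 (positions 1,2,5,6,7,8,10,11,12); its 8 consecutive differences strictly alternate in sign, and length 9 is optimal.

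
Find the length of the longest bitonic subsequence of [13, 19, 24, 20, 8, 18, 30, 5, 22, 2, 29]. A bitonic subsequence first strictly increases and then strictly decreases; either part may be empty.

7

Let inc[i] be the LIS ending at i and dec[i] the longest strictly decreasing subsequence starting at i. inc = [1, 2, 3, 3, 1, 2, 4, 1, 4, 1, 5], dec = [4, 4, 5, 4, 3, 3, 3, 2, 2, 1, 1].
max_i inc[i]+dec[i]−1 = 7, with one witness 13, 19, 24, 20, 18, 5, 2.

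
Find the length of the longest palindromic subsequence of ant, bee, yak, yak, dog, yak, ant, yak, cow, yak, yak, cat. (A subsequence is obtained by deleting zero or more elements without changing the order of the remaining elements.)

One longest palindromic subsequence is yak yak yak ant yak yak yak (positions 3,4,6,7,8,10,11); it reads the same forward and backward, and the interval DP gives dp[1][12] = 7.

7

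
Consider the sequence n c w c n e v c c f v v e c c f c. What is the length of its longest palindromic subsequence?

10

One longest palindromic subsequence is ccevccvecc (positions 2,4,6,7,8,9,12,13,15,17); it reads the same forward and backward, and the interval DP gives dp[1][17] = 10.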